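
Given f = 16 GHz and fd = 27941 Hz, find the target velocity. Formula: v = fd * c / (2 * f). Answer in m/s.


v = 27941 * 3e8 / (2 * 16000000000.0) = 261.9 m/s

261.9 m/s


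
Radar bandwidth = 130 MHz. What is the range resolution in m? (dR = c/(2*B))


dR = 3e8 / (2 * 130000000.0) = 1.15 m

1.15 m


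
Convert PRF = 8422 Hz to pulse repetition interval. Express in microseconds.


PRI = 1/8422 = 0.0001187366 s = 118.7 us

118.7 us


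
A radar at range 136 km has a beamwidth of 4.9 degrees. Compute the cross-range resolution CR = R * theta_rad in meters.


BW_rad = 0.085521133
CR = 136000 * 0.085521133 = 11630.9 m

11630.9 m


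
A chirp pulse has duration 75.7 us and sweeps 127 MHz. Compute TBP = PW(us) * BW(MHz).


TBP = 75.7 * 127 = 9613.9

9613.9


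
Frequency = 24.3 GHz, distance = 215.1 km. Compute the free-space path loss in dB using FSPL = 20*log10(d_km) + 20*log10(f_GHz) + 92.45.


20*log10(215.1) = 46.65
20*log10(24.3) = 27.71
FSPL = 166.8 dB

166.8 dB


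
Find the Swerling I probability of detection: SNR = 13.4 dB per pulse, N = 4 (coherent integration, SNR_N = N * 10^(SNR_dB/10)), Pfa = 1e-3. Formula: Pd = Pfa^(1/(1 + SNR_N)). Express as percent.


SNR_lin = 10^(13.4/10) = 21.87762
SNR_N = 4 * 21.87762 = 87.51048
1/(1 + SNR_N) = 1/88.51048 = 0.0112981
Pd = (1e-3)^0.0112981 = 0.92492
Pd = 92.5%

92.5%


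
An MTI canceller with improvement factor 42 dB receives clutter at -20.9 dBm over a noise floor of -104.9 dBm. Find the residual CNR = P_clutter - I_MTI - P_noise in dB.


CNR = -20.9 - 42 - (-104.9) = 42.0 dB

42.0 dB


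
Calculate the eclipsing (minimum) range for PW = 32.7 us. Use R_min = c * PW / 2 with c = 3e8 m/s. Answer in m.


R_min = 3e8 * 32.7e-6 / 2 = 4905.0 m

4905.0 m


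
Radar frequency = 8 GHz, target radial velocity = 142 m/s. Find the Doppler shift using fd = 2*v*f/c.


fd = 2 * 142 * 8000000000.0 / 3e8 = 7573.3 Hz

7573.3 Hz


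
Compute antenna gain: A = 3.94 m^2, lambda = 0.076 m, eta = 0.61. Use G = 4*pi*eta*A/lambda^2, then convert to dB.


G_linear = 4*pi*0.61*3.94/0.076^2 = 5228.88
G_dB = 10*log10(5228.88) = 37.2 dB

37.2 dB


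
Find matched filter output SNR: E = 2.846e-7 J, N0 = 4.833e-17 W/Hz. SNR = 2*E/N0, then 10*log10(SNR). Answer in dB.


SNR_lin = 2 * 2.846e-7 / 4.833e-17 = 1.178e10
SNR_dB = 10*log10(1.178e10) = 100.7 dB

100.7 dB


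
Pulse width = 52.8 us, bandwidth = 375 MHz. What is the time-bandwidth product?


TBP = 52.8 * 375 = 19800.0

19800.0


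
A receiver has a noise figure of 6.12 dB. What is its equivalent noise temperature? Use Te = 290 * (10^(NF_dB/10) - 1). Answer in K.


NF_lin = 10^(6.12/10) = 4.092607
Te = 290 * (4.092607 - 1) = 896.9 K

896.9 K


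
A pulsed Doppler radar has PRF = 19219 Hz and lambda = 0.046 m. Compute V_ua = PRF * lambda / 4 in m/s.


V_ua = 19219 * 0.046 / 4 = 221.0 m/s

221.0 m/s


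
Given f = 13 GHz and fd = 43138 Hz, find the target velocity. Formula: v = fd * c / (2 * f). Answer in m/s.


v = 43138 * 3e8 / (2 * 13000000000.0) = 497.7 m/s

497.7 m/s


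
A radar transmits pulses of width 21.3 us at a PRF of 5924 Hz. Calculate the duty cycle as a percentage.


DC = 21.3e-6 * 5924 * 100 = 12.62%

12.62%


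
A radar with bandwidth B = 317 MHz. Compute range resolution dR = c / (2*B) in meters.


dR = 3e8 / (2 * 317000000.0) = 0.47 m

0.47 m


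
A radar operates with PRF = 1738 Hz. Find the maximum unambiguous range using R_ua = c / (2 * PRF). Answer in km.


R_ua = 3e8 / (2 * 1738) = 86306.1 m = 86.3 km

86.3 km


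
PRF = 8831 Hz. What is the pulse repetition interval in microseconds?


PRI = 1/8831 = 0.0001132375 s = 113.2 us

113.2 us


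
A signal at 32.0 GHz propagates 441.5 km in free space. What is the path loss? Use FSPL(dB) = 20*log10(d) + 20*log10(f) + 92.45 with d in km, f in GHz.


20*log10(441.5) = 52.9
20*log10(32.0) = 30.1
FSPL = 175.5 dB

175.5 dB


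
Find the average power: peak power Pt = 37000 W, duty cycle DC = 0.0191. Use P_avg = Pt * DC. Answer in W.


P_avg = 37000 * 0.0191 = 706.7 W

706.7 W


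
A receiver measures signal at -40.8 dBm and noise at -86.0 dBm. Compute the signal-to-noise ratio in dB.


SNR = -40.8 - (-86.0) = 45.2 dB

45.2 dB


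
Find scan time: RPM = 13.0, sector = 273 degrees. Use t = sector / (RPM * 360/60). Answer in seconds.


t = 273 / (13.0 * 360) * 60 = 3.5 s

3.5 s


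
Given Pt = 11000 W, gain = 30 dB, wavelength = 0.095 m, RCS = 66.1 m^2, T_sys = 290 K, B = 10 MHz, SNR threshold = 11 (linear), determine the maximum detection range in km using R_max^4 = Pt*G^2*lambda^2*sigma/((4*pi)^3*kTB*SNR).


G_lin = 10^(30/10) = 1000.0
R^4 = 11000 * 1000.0^2 * 0.095^2 * 66.1 / ((4*pi)^3 * 1.38e-23 * 290 * 10000000.0 * 11)
R^4 = 7.51177e18 m^4
R_max = (7.51177e18)^(1/4) = 52352.3 m = 52.4 km

52.4 km


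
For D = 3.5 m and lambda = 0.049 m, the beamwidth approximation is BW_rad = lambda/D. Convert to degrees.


BW_rad = 0.049 / 3.5 = 0.014
BW_deg = 0.8 degrees

0.8 degrees


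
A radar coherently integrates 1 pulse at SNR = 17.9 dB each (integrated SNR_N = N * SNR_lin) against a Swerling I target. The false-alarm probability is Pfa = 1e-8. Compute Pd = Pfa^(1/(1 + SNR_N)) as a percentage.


SNR_lin = 10^(17.9/10) = 61.6595
SNR_N = 1 * 61.6595 = 61.6595
1/(1 + SNR_N) = 1/62.6595 = 0.0159593
Pd = (1e-8)^0.0159593 = 0.74529
Pd = 74.5%

74.5%


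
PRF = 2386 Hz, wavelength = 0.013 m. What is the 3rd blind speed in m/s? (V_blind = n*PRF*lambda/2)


V_blind = 3 * 2386 * 0.013 / 2 = 46.5 m/s

46.5 m/s


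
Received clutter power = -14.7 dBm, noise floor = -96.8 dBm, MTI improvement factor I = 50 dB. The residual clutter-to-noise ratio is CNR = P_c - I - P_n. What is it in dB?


CNR = -14.7 - 50 - (-96.8) = 32.1 dB

32.1 dB


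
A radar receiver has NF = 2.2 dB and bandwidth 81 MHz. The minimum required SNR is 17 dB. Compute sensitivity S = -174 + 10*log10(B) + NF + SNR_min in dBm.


10*log10(81000000.0) = 79.08
S = -174 + 79.08 + 2.2 + 17 = -75.7 dBm

-75.7 dBm


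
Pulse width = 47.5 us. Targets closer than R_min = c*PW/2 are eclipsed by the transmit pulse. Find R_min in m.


R_min = 3e8 * 47.5e-6 / 2 = 7125.0 m

7125.0 m


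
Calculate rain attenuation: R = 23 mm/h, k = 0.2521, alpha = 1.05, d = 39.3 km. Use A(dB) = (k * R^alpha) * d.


gamma = 0.2521 * 23^1.05 = 6.782457 dB/km
A = 6.782457 * 39.3 = 266.55 dB

266.55 dB


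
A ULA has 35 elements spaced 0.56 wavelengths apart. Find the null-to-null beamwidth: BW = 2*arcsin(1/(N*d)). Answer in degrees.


1/(N*d) = 1/(35*0.56) = 0.05102
BW = 2*arcsin(0.05102) = 5.8 degrees

5.8 degrees


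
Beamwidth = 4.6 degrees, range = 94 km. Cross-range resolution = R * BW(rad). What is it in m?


BW_rad = 0.080285146
CR = 94000 * 0.080285146 = 7546.8 m

7546.8 m


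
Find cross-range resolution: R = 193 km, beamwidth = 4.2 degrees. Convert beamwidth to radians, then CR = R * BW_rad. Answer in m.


BW_rad = 0.073303829
CR = 193000 * 0.073303829 = 14147.6 m

14147.6 m


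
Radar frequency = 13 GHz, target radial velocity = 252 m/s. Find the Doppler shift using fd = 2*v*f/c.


fd = 2 * 252 * 13000000000.0 / 3e8 = 21840.0 Hz

21840.0 Hz


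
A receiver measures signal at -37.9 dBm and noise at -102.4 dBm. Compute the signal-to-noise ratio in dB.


SNR = -37.9 - (-102.4) = 64.5 dB

64.5 dB


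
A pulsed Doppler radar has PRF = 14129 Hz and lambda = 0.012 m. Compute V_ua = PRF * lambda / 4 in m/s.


V_ua = 14129 * 0.012 / 4 = 42.4 m/s

42.4 m/s


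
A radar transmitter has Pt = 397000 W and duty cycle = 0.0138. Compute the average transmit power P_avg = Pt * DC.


P_avg = 397000 * 0.0138 = 5478.6 W

5478.6 W


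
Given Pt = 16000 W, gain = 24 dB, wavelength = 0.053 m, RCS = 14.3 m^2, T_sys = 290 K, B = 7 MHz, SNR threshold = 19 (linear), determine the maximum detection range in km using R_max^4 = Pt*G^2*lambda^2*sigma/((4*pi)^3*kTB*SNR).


G_lin = 10^(24/10) = 251.188643
R^4 = 16000 * 251.188643^2 * 0.053^2 * 14.3 / ((4*pi)^3 * 1.38e-23 * 290 * 7000000.0 * 19)
R^4 = 3.83928e16 m^4
R_max = (3.83928e16)^(1/4) = 13997.9 m = 14.0 km

14.0 km


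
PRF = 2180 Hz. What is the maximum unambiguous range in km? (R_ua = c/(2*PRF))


R_ua = 3e8 / (2 * 2180) = 68807.3 m = 68.8 km

68.8 km


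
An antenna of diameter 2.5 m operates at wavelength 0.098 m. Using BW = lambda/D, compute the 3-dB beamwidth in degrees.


BW_rad = 0.098 / 2.5 = 0.0392
BW_deg = 2.25 degrees

2.25 degrees


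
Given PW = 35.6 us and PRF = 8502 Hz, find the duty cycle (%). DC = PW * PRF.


DC = 35.6e-6 * 8502 * 100 = 30.27%

30.27%


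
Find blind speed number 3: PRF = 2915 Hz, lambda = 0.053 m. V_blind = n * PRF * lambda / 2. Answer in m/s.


V_blind = 3 * 2915 * 0.053 / 2 = 231.7 m/s

231.7 m/s


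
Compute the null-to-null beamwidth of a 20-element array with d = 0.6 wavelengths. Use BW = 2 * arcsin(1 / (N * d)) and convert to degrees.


1/(N*d) = 1/(20*0.6) = 0.083333
BW = 2*arcsin(0.083333) = 9.6 degrees

9.6 degrees


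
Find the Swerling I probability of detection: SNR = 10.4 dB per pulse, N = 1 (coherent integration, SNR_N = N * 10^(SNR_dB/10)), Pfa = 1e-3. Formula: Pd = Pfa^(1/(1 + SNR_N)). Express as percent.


SNR_lin = 10^(10.4/10) = 10.96478
SNR_N = 1 * 10.96478 = 10.96478
1/(1 + SNR_N) = 1/11.96478 = 0.0835786
Pd = (1e-3)^0.0835786 = 0.56139
Pd = 56.1%

56.1%


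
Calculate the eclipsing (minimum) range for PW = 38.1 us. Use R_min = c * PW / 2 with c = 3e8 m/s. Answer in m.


R_min = 3e8 * 38.1e-6 / 2 = 5715.0 m

5715.0 m


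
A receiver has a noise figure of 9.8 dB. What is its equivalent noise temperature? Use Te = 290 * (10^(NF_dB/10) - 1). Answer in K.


NF_lin = 10^(9.8/10) = 9.549926
Te = 290 * (9.549926 - 1) = 2479.5 K

2479.5 K


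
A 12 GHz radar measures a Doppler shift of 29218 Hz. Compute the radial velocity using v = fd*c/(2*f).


v = 29218 * 3e8 / (2 * 12000000000.0) = 365.2 m/s

365.2 m/s


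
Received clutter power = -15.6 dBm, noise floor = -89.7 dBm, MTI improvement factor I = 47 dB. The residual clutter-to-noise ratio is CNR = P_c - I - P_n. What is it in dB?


CNR = -15.6 - 47 - (-89.7) = 27.1 dB

27.1 dB


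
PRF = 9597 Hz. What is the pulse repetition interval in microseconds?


PRI = 1/9597 = 0.0001041992 s = 104.2 us

104.2 us


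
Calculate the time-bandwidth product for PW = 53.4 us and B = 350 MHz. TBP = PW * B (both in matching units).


TBP = 53.4 * 350 = 18690.0

18690.0


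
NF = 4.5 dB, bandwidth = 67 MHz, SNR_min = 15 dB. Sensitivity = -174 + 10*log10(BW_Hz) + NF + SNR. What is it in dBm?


10*log10(67000000.0) = 78.26
S = -174 + 78.26 + 4.5 + 15 = -76.2 dBm

-76.2 dBm


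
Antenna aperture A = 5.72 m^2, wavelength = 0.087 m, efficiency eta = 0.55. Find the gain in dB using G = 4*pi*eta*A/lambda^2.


G_linear = 4*pi*0.55*5.72/0.087^2 = 5223.12
G_dB = 10*log10(5223.12) = 37.2 dB

37.2 dB


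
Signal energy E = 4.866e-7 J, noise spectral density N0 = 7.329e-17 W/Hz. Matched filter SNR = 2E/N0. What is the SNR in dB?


SNR_lin = 2 * 4.866e-7 / 7.329e-17 = 1.328e10
SNR_dB = 10*log10(1.328e10) = 101.2 dB

101.2 dB


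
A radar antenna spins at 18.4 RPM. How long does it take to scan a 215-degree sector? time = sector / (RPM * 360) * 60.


t = 215 / (18.4 * 360) * 60 = 1.95 s

1.95 s


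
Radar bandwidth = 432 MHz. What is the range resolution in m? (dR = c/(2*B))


dR = 3e8 / (2 * 432000000.0) = 0.35 m

0.35 m


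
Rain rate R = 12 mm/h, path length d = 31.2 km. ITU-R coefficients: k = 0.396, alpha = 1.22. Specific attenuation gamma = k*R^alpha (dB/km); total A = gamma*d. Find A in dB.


gamma = 0.396 * 12^1.22 = 8.209114 dB/km
A = 8.209114 * 31.2 = 256.12 dB

256.12 dB


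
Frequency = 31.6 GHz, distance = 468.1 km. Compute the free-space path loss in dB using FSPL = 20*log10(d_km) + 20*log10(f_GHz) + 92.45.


20*log10(468.1) = 53.41
20*log10(31.6) = 29.99
FSPL = 175.9 dB

175.9 dB


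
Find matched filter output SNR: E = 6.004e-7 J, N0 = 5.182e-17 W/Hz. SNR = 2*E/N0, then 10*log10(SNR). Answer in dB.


SNR_lin = 2 * 6.004e-7 / 5.182e-17 = 2.317e10
SNR_dB = 10*log10(2.317e10) = 103.6 dB

103.6 dB


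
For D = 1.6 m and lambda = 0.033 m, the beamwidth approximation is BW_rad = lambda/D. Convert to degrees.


BW_rad = 0.033 / 1.6 = 0.020625
BW_deg = 1.18 degrees

1.18 degrees


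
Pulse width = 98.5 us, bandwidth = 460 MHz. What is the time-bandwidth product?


TBP = 98.5 * 460 = 45310.0

45310.0


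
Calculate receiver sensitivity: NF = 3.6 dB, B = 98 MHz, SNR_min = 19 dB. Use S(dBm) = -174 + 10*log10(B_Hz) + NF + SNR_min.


10*log10(98000000.0) = 79.91
S = -174 + 79.91 + 3.6 + 19 = -71.5 dBm

-71.5 dBm


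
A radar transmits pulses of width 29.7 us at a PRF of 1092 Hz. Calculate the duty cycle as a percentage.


DC = 29.7e-6 * 1092 * 100 = 3.24%

3.24%


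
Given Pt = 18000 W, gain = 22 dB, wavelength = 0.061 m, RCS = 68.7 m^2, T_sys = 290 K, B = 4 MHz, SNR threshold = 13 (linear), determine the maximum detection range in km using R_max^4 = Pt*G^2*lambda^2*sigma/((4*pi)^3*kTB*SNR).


G_lin = 10^(22/10) = 158.489319
R^4 = 18000 * 158.489319^2 * 0.061^2 * 68.7 / ((4*pi)^3 * 1.38e-23 * 290 * 4000000.0 * 13)
R^4 = 2.79885e17 m^4
R_max = (2.79885e17)^(1/4) = 23000.9 m = 23.0 km

23.0 km


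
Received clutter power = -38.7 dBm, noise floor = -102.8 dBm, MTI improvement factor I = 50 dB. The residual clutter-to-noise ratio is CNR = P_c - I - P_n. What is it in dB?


CNR = -38.7 - 50 - (-102.8) = 14.1 dB

14.1 dB


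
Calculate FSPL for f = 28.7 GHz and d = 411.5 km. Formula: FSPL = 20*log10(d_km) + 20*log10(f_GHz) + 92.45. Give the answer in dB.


20*log10(411.5) = 52.29
20*log10(28.7) = 29.16
FSPL = 173.9 dB

173.9 dB


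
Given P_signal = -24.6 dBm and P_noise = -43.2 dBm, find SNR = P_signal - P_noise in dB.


SNR = -24.6 - (-43.2) = 18.6 dB

18.6 dB


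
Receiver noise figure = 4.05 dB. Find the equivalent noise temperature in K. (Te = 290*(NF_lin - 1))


NF_lin = 10^(4.05/10) = 2.540973
Te = 290 * (2.540973 - 1) = 446.9 K

446.9 K


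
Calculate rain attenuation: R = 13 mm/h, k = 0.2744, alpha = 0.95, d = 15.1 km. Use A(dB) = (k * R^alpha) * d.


gamma = 0.2744 * 13^0.95 = 3.137836 dB/km
A = 3.137836 * 15.1 = 47.38 dB

47.38 dB


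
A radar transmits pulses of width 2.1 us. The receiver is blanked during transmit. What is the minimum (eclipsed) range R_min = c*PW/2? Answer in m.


R_min = 3e8 * 2.1e-6 / 2 = 315.0 m

315.0 m


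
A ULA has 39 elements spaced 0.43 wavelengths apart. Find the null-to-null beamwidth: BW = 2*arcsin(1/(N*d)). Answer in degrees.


1/(N*d) = 1/(39*0.43) = 0.05963
BW = 2*arcsin(0.05963) = 6.8 degrees

6.8 degrees


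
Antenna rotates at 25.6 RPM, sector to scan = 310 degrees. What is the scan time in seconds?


t = 310 / (25.6 * 360) * 60 = 2.02 s

2.02 s


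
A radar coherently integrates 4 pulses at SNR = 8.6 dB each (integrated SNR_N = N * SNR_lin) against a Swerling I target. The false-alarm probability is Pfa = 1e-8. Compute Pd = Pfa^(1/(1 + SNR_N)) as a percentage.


SNR_lin = 10^(8.6/10) = 7.24436
SNR_N = 4 * 7.24436 = 28.97744
1/(1 + SNR_N) = 1/29.97744 = 0.0333584
Pd = (1e-8)^0.0333584 = 0.54092
Pd = 54.1%

54.1%


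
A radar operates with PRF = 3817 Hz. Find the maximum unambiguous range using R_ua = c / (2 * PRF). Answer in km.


R_ua = 3e8 / (2 * 3817) = 39297.9 m = 39.3 km

39.3 km


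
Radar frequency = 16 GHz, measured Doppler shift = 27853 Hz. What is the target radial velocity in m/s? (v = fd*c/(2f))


v = 27853 * 3e8 / (2 * 16000000000.0) = 261.1 m/s

261.1 m/s


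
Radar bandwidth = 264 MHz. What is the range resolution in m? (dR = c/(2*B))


dR = 3e8 / (2 * 264000000.0) = 0.57 m

0.57 m


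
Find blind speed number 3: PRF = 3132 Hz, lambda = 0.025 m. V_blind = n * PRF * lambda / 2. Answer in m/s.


V_blind = 3 * 3132 * 0.025 / 2 = 117.5 m/s

117.5 m/s


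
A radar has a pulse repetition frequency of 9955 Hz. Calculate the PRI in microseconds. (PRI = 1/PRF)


PRI = 1/9955 = 0.000100452 s = 100.5 us

100.5 us


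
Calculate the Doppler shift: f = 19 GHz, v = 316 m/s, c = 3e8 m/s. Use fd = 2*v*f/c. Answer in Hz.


fd = 2 * 316 * 19000000000.0 / 3e8 = 40026.7 Hz

40026.7 Hz


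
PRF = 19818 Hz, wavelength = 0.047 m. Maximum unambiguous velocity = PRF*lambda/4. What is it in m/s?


V_ua = 19818 * 0.047 / 4 = 232.9 m/s

232.9 m/s


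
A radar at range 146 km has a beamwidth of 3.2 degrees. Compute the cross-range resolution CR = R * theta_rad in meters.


BW_rad = 0.055850536
CR = 146000 * 0.055850536 = 8154.2 m

8154.2 m


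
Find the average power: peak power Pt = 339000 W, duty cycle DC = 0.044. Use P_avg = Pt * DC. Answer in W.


P_avg = 339000 * 0.044 = 14916.0 W

14916.0 W


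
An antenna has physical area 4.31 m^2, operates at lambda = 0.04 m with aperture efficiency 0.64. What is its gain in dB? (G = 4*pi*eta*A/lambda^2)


G_linear = 4*pi*0.64*4.31/0.04^2 = 21664.42
G_dB = 10*log10(21664.42) = 43.4 dB

43.4 dB


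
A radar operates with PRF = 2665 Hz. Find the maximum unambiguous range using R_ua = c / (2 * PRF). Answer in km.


R_ua = 3e8 / (2 * 2665) = 56285.2 m = 56.3 km

56.3 km


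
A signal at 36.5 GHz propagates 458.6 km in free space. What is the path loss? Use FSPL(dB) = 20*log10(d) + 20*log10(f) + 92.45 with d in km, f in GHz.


20*log10(458.6) = 53.23
20*log10(36.5) = 31.25
FSPL = 176.9 dB

176.9 dB


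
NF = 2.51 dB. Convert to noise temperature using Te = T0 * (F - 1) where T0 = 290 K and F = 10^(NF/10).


NF_lin = 10^(2.51/10) = 1.782379
Te = 290 * (1.782379 - 1) = 226.9 K

226.9 K


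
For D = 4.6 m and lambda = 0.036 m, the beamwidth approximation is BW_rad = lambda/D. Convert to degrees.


BW_rad = 0.036 / 4.6 = 0.007826
BW_deg = 0.45 degrees

0.45 degrees


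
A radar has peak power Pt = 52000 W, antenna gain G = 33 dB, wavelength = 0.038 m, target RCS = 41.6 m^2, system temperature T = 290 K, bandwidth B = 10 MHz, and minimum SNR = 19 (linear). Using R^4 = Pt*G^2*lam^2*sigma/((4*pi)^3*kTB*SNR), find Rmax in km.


G_lin = 10^(33/10) = 1995.262315
R^4 = 52000 * 1995.262315^2 * 0.038^2 * 41.6 / ((4*pi)^3 * 1.38e-23 * 290 * 10000000.0 * 19)
R^4 = 8.24145e18 m^4
R_max = (8.24145e18)^(1/4) = 53579.8 m = 53.6 km

53.6 km


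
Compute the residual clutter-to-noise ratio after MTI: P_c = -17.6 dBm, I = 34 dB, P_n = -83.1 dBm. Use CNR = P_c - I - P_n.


CNR = -17.6 - 34 - (-83.1) = 31.5 dB

31.5 dB


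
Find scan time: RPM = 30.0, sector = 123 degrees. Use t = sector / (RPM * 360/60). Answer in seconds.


t = 123 / (30.0 * 360) * 60 = 0.68 s

0.68 s


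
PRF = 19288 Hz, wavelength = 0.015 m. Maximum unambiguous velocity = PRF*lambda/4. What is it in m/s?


V_ua = 19288 * 0.015 / 4 = 72.3 m/s

72.3 m/s


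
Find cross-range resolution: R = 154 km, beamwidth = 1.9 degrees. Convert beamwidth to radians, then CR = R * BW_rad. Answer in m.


BW_rad = 0.033161256
CR = 154000 * 0.033161256 = 5106.8 m

5106.8 m


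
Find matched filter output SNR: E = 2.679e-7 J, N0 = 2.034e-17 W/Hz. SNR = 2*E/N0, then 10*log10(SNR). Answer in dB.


SNR_lin = 2 * 2.679e-7 / 2.034e-17 = 2.634e10
SNR_dB = 10*log10(2.634e10) = 104.2 dB

104.2 dB


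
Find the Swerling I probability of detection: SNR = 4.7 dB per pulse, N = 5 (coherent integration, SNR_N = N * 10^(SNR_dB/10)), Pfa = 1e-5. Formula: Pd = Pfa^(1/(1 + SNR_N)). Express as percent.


SNR_lin = 10^(4.7/10) = 2.95121
SNR_N = 5 * 2.95121 = 14.75605
1/(1 + SNR_N) = 1/15.75605 = 0.0634677
Pd = (1e-5)^0.0634677 = 0.48157
Pd = 48.2%

48.2%


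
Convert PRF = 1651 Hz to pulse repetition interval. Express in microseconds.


PRI = 1/1651 = 0.0006056935 s = 605.7 us

605.7 us


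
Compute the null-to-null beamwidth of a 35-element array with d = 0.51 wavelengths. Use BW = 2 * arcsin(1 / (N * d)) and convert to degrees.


1/(N*d) = 1/(35*0.51) = 0.056022
BW = 2*arcsin(0.056022) = 6.4 degrees

6.4 degrees


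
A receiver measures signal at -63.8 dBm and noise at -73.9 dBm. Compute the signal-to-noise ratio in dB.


SNR = -63.8 - (-73.9) = 10.1 dB

10.1 dB


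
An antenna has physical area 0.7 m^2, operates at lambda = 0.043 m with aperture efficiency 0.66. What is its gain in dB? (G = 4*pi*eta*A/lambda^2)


G_linear = 4*pi*0.66*0.7/0.043^2 = 3139.89
G_dB = 10*log10(3139.89) = 35.0 dB

35.0 dB


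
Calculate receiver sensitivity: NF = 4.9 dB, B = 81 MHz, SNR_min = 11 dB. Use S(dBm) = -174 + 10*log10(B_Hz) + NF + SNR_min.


10*log10(81000000.0) = 79.08
S = -174 + 79.08 + 4.9 + 11 = -79.0 dBm

-79.0 dBm


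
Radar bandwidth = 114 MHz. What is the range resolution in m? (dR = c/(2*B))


dR = 3e8 / (2 * 114000000.0) = 1.32 m

1.32 m


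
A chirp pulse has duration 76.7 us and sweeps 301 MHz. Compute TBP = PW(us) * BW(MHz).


TBP = 76.7 * 301 = 23086.7

23086.7


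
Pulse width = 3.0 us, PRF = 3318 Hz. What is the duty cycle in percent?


DC = 3.0e-6 * 3318 * 100 = 1.0%

1.0%


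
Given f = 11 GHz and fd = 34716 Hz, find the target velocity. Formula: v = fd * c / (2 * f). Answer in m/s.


v = 34716 * 3e8 / (2 * 11000000000.0) = 473.4 m/s

473.4 m/s


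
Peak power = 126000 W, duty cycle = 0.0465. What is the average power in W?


P_avg = 126000 * 0.0465 = 5859.0 W

5859.0 W


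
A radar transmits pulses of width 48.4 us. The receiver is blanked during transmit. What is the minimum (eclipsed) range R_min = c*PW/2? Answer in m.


R_min = 3e8 * 48.4e-6 / 2 = 7260.0 m

7260.0 m


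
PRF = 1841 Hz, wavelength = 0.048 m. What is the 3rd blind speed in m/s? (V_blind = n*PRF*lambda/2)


V_blind = 3 * 1841 * 0.048 / 2 = 132.6 m/s

132.6 m/s


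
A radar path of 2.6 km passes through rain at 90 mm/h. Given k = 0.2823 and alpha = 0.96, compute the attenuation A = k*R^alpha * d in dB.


gamma = 0.2823 * 90^0.96 = 21.221872 dB/km
A = 21.221872 * 2.6 = 55.18 dB

55.18 dB


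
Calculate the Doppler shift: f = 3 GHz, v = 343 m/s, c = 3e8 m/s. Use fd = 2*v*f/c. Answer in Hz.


fd = 2 * 343 * 3000000000.0 / 3e8 = 6860.0 Hz

6860.0 Hz


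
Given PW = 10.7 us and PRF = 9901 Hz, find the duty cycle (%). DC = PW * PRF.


DC = 10.7e-6 * 9901 * 100 = 10.59%

10.59%


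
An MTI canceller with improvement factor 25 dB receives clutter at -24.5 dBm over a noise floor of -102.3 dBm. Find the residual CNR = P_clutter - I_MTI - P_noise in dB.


CNR = -24.5 - 25 - (-102.3) = 52.8 dB

52.8 dB


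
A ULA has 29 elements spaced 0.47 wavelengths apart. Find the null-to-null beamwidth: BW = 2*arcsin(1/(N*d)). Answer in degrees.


1/(N*d) = 1/(29*0.47) = 0.073368
BW = 2*arcsin(0.073368) = 8.4 degrees

8.4 degrees


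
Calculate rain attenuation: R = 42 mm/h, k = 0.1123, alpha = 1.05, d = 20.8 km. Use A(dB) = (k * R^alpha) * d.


gamma = 0.1123 * 42^1.05 = 5.685799 dB/km
A = 5.685799 * 20.8 = 118.26 dB

118.26 dB


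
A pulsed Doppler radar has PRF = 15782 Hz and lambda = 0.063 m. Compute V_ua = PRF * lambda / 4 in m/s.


V_ua = 15782 * 0.063 / 4 = 248.6 m/s

248.6 m/s


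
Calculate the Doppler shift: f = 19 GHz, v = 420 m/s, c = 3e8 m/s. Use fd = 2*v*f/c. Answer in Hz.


fd = 2 * 420 * 19000000000.0 / 3e8 = 53200.0 Hz

53200.0 Hz


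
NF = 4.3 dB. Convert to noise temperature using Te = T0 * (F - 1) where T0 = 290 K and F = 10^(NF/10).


NF_lin = 10^(4.3/10) = 2.691535
Te = 290 * (2.691535 - 1) = 490.5 K

490.5 K


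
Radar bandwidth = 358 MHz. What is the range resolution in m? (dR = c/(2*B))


dR = 3e8 / (2 * 358000000.0) = 0.42 m

0.42 m


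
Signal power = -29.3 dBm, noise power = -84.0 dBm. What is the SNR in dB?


SNR = -29.3 - (-84.0) = 54.7 dB

54.7 dB


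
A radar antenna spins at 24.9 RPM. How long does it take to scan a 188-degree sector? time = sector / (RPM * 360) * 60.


t = 188 / (24.9 * 360) * 60 = 1.26 s

1.26 s


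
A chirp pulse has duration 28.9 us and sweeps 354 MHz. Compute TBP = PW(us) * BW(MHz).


TBP = 28.9 * 354 = 10230.6

10230.6


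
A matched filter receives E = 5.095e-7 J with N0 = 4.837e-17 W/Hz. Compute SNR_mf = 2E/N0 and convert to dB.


SNR_lin = 2 * 5.095e-7 / 4.837e-17 = 2.107e10
SNR_dB = 10*log10(2.107e10) = 103.2 dB

103.2 dB


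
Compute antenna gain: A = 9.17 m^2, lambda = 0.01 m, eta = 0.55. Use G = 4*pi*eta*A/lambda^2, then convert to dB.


G_linear = 4*pi*0.55*9.17/0.01^2 = 633784.9
G_dB = 10*log10(633784.9) = 58.0 dB

58.0 dB


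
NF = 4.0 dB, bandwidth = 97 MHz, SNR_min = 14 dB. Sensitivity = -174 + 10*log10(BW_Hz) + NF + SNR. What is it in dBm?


10*log10(97000000.0) = 79.87
S = -174 + 79.87 + 4.0 + 14 = -76.1 dBm

-76.1 dBm


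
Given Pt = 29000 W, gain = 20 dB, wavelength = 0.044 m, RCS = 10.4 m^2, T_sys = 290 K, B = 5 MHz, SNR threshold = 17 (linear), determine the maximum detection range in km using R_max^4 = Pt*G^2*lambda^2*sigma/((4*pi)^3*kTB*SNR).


G_lin = 10^(20/10) = 100.0
R^4 = 29000 * 100.0^2 * 0.044^2 * 10.4 / ((4*pi)^3 * 1.38e-23 * 290 * 5000000.0 * 17)
R^4 = 8.6499e15 m^4
R_max = (8.6499e15)^(1/4) = 9643.9 m = 9.6 km

9.6 km


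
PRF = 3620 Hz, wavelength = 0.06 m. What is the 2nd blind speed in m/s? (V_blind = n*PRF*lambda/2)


V_blind = 2 * 3620 * 0.06 / 2 = 217.2 m/s

217.2 m/s


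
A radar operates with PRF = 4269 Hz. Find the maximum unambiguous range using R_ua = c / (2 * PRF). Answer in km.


R_ua = 3e8 / (2 * 4269) = 35137.0 m = 35.1 km

35.1 km


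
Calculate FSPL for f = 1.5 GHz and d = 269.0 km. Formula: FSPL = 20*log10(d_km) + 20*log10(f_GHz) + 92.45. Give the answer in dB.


20*log10(269.0) = 48.6
20*log10(1.5) = 3.52
FSPL = 144.6 dB

144.6 dB


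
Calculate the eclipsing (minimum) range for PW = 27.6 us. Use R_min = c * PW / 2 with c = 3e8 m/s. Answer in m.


R_min = 3e8 * 27.6e-6 / 2 = 4140.0 m

4140.0 m


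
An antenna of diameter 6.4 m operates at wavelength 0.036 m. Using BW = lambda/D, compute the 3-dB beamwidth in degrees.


BW_rad = 0.036 / 6.4 = 0.005625
BW_deg = 0.32 degrees

0.32 degrees


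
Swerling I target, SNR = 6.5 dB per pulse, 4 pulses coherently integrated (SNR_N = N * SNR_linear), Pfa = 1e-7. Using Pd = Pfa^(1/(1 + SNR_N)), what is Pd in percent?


SNR_lin = 10^(6.5/10) = 4.46684
SNR_N = 4 * 4.46684 = 17.86736
1/(1 + SNR_N) = 1/18.86736 = 0.0530016
Pd = (1e-7)^0.0530016 = 0.42559
Pd = 42.6%

42.6%


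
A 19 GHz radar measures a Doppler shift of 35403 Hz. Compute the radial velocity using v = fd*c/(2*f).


v = 35403 * 3e8 / (2 * 19000000000.0) = 279.5 m/s

279.5 m/s


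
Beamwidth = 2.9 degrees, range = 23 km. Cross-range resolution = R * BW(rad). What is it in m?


BW_rad = 0.050614548
CR = 23000 * 0.050614548 = 1164.1 m

1164.1 m


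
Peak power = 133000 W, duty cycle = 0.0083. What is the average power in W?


P_avg = 133000 * 0.0083 = 1103.9 W

1103.9 W


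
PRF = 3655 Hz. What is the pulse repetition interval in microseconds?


PRI = 1/3655 = 0.0002735978 s = 273.6 us

273.6 us


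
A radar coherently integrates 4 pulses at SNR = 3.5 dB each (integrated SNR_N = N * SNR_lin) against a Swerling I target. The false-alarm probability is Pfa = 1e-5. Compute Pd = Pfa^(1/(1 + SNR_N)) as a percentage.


SNR_lin = 10^(3.5/10) = 2.23872
SNR_N = 4 * 2.23872 = 8.95488
1/(1 + SNR_N) = 1/9.95488 = 0.1004532
Pd = (1e-5)^0.1004532 = 0.31458
Pd = 31.5%

31.5%


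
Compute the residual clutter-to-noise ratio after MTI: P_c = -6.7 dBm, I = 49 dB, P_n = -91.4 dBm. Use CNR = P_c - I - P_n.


CNR = -6.7 - 49 - (-91.4) = 35.7 dB

35.7 dB


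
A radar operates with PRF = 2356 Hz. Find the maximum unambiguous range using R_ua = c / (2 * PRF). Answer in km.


R_ua = 3e8 / (2 * 2356) = 63667.2 m = 63.7 km

63.7 km


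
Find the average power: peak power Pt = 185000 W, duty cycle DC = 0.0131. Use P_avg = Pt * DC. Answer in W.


P_avg = 185000 * 0.0131 = 2423.5 W

2423.5 W


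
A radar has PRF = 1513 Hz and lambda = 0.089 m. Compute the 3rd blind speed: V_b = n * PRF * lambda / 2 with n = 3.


V_blind = 3 * 1513 * 0.089 / 2 = 202.0 m/s

202.0 m/s


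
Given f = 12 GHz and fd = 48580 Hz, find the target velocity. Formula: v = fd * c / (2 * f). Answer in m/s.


v = 48580 * 3e8 / (2 * 12000000000.0) = 607.3 m/s

607.3 m/s


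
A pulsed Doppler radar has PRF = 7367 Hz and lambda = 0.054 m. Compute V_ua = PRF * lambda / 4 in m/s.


V_ua = 7367 * 0.054 / 4 = 99.5 m/s

99.5 m/s


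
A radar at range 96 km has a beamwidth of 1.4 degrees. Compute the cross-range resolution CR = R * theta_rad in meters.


BW_rad = 0.02443461
CR = 96000 * 0.02443461 = 2345.7 m

2345.7 m


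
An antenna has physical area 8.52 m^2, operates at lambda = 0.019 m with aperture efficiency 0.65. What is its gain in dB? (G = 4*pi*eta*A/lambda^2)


G_linear = 4*pi*0.65*8.52/0.019^2 = 192777.18
G_dB = 10*log10(192777.18) = 52.9 dB

52.9 dB


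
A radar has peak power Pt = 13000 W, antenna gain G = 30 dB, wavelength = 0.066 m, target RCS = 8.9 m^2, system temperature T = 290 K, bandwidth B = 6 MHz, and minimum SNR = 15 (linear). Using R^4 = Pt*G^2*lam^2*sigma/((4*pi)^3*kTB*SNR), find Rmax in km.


G_lin = 10^(30/10) = 1000.0
R^4 = 13000 * 1000.0^2 * 0.066^2 * 8.9 / ((4*pi)^3 * 1.38e-23 * 290 * 6000000.0 * 15)
R^4 = 7.05135e17 m^4
R_max = (7.05135e17)^(1/4) = 28978.0 m = 29.0 km

29.0 km


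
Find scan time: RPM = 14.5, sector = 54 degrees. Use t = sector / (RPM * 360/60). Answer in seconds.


t = 54 / (14.5 * 360) * 60 = 0.62 s

0.62 s


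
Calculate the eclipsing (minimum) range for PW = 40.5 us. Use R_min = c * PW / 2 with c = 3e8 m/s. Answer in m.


R_min = 3e8 * 40.5e-6 / 2 = 6075.0 m

6075.0 m


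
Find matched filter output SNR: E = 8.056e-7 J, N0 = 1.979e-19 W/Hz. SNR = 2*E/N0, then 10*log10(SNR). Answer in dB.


SNR_lin = 2 * 8.056e-7 / 1.979e-19 = 8.141e12
SNR_dB = 10*log10(8.141e12) = 129.1 dB

129.1 dB


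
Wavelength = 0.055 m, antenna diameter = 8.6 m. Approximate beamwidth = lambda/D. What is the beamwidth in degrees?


BW_rad = 0.055 / 8.6 = 0.006395
BW_deg = 0.37 degrees

0.37 degrees


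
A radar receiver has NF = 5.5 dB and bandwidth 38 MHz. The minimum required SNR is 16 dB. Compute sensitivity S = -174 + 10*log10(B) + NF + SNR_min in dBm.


10*log10(38000000.0) = 75.8
S = -174 + 75.8 + 5.5 + 16 = -76.7 dBm

-76.7 dBm


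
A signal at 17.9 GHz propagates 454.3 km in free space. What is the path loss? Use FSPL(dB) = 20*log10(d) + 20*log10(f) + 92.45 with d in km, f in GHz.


20*log10(454.3) = 53.15
20*log10(17.9) = 25.06
FSPL = 170.7 dB

170.7 dB


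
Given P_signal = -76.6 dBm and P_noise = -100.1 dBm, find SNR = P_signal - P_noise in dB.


SNR = -76.6 - (-100.1) = 23.5 dB

23.5 dB


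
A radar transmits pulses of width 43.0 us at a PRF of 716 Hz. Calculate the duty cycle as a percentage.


DC = 43.0e-6 * 716 * 100 = 3.08%

3.08%


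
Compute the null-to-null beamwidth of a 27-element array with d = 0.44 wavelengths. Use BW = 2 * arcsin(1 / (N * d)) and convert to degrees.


1/(N*d) = 1/(27*0.44) = 0.084175
BW = 2*arcsin(0.084175) = 9.7 degrees

9.7 degrees


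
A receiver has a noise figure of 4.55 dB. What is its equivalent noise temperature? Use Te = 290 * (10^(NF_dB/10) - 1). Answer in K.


NF_lin = 10^(4.55/10) = 2.851018
Te = 290 * (2.851018 - 1) = 536.8 K

536.8 K


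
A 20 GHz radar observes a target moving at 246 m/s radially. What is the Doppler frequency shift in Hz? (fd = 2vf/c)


fd = 2 * 246 * 20000000000.0 / 3e8 = 32800.0 Hz

32800.0 Hz


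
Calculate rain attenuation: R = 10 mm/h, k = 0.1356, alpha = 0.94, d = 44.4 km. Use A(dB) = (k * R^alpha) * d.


gamma = 0.1356 * 10^0.94 = 1.181027 dB/km
A = 1.181027 * 44.4 = 52.44 dB

52.44 dB


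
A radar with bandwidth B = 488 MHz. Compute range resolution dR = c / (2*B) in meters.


dR = 3e8 / (2 * 488000000.0) = 0.31 m

0.31 m


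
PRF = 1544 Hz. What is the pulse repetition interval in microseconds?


PRI = 1/1544 = 0.0006476684 s = 647.7 us

647.7 us


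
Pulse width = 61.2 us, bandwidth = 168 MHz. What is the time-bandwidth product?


TBP = 61.2 * 168 = 10281.6

10281.6


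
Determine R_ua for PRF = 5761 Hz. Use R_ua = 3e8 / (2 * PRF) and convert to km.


R_ua = 3e8 / (2 * 5761) = 26037.1 m = 26.0 km

26.0 km


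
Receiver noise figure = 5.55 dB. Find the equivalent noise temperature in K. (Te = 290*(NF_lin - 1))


NF_lin = 10^(5.55/10) = 3.589219
Te = 290 * (3.589219 - 1) = 750.9 K

750.9 K


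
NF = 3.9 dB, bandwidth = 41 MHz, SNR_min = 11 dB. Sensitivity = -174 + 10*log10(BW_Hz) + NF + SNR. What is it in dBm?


10*log10(41000000.0) = 76.13
S = -174 + 76.13 + 3.9 + 11 = -83.0 dBm

-83.0 dBm


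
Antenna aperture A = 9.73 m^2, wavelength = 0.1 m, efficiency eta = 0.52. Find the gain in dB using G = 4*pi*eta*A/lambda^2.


G_linear = 4*pi*0.52*9.73/0.1^2 = 6358.08
G_dB = 10*log10(6358.08) = 38.0 dB

38.0 dB


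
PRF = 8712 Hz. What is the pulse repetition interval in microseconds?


PRI = 1/8712 = 0.0001147842 s = 114.8 us

114.8 us


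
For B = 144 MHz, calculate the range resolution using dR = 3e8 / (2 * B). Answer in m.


dR = 3e8 / (2 * 144000000.0) = 1.04 m

1.04 m


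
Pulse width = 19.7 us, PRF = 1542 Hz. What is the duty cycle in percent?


DC = 19.7e-6 * 1542 * 100 = 3.04%

3.04%


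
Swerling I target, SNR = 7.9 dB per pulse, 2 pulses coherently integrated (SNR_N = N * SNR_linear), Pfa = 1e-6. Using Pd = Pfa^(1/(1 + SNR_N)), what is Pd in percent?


SNR_lin = 10^(7.9/10) = 6.16595
SNR_N = 2 * 6.16595 = 12.3319
1/(1 + SNR_N) = 1/13.3319 = 0.0750081
Pd = (1e-6)^0.0750081 = 0.35477
Pd = 35.5%

35.5%


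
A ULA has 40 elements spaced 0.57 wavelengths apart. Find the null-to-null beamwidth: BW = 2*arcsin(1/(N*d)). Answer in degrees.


1/(N*d) = 1/(40*0.57) = 0.04386
BW = 2*arcsin(0.04386) = 5.0 degrees

5.0 degrees


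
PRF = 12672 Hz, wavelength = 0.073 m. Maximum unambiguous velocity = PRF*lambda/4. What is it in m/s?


V_ua = 12672 * 0.073 / 4 = 231.3 m/s

231.3 m/s


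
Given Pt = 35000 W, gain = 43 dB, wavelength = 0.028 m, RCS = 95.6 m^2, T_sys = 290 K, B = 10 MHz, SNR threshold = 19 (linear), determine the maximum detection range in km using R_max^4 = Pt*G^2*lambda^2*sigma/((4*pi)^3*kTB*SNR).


G_lin = 10^(43/10) = 19952.62315
R^4 = 35000 * 19952.62315^2 * 0.028^2 * 95.6 / ((4*pi)^3 * 1.38e-23 * 290 * 10000000.0 * 19)
R^4 = 6.92121e20 m^4
R_max = (6.92121e20)^(1/4) = 162198.0 m = 162.2 km

162.2 km


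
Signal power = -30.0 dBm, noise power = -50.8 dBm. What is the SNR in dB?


SNR = -30.0 - (-50.8) = 20.8 dB

20.8 dB


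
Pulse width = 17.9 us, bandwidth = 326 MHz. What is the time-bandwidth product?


TBP = 17.9 * 326 = 5835.4

5835.4


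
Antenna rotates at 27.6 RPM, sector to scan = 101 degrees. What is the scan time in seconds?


t = 101 / (27.6 * 360) * 60 = 0.61 s

0.61 s


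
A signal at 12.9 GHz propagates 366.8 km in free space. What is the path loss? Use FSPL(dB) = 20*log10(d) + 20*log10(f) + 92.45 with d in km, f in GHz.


20*log10(366.8) = 51.29
20*log10(12.9) = 22.21
FSPL = 166.0 dB

166.0 dB


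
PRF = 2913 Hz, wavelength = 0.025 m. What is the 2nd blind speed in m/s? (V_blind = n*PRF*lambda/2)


V_blind = 2 * 2913 * 0.025 / 2 = 72.8 m/s

72.8 m/s


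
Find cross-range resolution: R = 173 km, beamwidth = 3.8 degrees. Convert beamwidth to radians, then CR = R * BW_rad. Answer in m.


BW_rad = 0.066322512
CR = 173000 * 0.066322512 = 11473.8 m

11473.8 m


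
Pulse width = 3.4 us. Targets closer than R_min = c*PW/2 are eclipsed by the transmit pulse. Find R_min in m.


R_min = 3e8 * 3.4e-6 / 2 = 510.0 m

510.0 m


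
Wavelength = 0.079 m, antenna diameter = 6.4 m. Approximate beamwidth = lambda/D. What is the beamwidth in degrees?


BW_rad = 0.079 / 6.4 = 0.012344
BW_deg = 0.71 degrees

0.71 degrees


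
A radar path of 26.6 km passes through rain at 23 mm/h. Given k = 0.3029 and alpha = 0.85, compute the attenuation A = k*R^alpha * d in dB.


gamma = 0.3029 * 23^0.85 = 4.352792 dB/km
A = 4.352792 * 26.6 = 115.78 dB

115.78 dB


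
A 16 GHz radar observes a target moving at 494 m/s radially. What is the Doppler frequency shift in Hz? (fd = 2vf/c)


fd = 2 * 494 * 16000000000.0 / 3e8 = 52693.3 Hz

52693.3 Hz


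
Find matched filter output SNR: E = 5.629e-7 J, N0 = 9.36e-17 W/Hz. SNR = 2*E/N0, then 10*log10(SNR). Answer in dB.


SNR_lin = 2 * 5.629e-7 / 9.36e-17 = 1.203e10
SNR_dB = 10*log10(1.203e10) = 100.8 dB

100.8 dB


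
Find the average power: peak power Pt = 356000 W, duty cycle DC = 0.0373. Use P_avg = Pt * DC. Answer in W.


P_avg = 356000 * 0.0373 = 13278.8 W

13278.8 W


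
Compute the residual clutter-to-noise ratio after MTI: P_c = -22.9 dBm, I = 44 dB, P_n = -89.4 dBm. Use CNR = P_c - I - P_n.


CNR = -22.9 - 44 - (-89.4) = 22.5 dB

22.5 dB


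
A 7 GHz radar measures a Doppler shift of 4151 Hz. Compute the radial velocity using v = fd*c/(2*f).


v = 4151 * 3e8 / (2 * 7000000000.0) = 89.0 m/s

89.0 m/s


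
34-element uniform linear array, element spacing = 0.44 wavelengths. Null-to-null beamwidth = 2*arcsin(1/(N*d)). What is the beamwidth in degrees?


1/(N*d) = 1/(34*0.44) = 0.066845
BW = 2*arcsin(0.066845) = 7.7 degrees

7.7 degrees


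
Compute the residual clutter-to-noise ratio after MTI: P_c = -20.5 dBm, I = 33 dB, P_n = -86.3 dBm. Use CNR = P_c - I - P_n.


CNR = -20.5 - 33 - (-86.3) = 32.8 dB

32.8 dB


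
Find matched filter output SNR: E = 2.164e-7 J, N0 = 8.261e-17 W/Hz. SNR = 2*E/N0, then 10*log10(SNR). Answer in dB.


SNR_lin = 2 * 2.164e-7 / 8.261e-17 = 5.239e9
SNR_dB = 10*log10(5.239e9) = 97.2 dB

97.2 dB


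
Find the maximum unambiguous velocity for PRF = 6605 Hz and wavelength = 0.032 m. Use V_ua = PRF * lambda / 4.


V_ua = 6605 * 0.032 / 4 = 52.8 m/s

52.8 m/s


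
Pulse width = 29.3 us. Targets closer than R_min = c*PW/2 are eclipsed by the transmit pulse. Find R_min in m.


R_min = 3e8 * 29.3e-6 / 2 = 4395.0 m

4395.0 m


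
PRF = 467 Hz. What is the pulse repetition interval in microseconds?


PRI = 1/467 = 0.0021413276 s = 2141.3 us

2141.3 us


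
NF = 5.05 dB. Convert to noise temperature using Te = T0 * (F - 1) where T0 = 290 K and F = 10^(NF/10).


NF_lin = 10^(5.05/10) = 3.198895
Te = 290 * (3.198895 - 1) = 637.7 K

637.7 K


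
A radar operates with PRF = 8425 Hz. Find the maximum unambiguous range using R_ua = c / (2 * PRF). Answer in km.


R_ua = 3e8 / (2 * 8425) = 17804.2 m = 17.8 km

17.8 km


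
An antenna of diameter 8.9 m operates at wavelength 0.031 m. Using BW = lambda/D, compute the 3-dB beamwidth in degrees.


BW_rad = 0.031 / 8.9 = 0.003483
BW_deg = 0.2 degrees

0.2 degrees


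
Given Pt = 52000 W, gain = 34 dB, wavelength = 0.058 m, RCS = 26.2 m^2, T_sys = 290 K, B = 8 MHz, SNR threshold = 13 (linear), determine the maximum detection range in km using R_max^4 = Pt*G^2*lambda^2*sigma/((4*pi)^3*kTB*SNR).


G_lin = 10^(34/10) = 2511.886432
R^4 = 52000 * 2511.886432^2 * 0.058^2 * 26.2 / ((4*pi)^3 * 1.38e-23 * 290 * 8000000.0 * 13)
R^4 = 3.50123e19 m^4
R_max = (3.50123e19)^(1/4) = 76922.8 m = 76.9 km

76.9 km


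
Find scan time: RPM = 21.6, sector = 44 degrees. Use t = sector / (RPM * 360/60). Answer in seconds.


t = 44 / (21.6 * 360) * 60 = 0.34 s

0.34 s


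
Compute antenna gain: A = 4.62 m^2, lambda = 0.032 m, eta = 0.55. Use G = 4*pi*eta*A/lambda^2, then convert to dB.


G_linear = 4*pi*0.55*4.62/0.032^2 = 31182.76
G_dB = 10*log10(31182.76) = 44.9 dB

44.9 dB
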